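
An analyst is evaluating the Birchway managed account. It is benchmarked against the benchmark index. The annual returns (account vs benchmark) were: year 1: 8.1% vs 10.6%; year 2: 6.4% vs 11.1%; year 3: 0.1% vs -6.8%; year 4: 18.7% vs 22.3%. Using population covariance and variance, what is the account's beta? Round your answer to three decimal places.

0.608

r̄p = 8.3250%,  r̄m = 9.3000%
Cov = Σ(rp − r̄p)(rm − r̄m) / 4 = 65.8850
Var(rm) = Σ(rm − r̄m)² / 4 = 108.2850
β = Cov / Var = 65.8850 / 108.2850 = 0.6084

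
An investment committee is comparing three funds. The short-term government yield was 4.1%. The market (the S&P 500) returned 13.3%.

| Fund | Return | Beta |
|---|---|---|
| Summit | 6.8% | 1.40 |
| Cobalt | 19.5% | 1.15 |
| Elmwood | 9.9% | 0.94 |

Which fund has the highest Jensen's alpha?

Cobalt

Summit: α = 6.8% − [4.1% + 1.40 × (13.3% − 4.1%)] = -10.180
Cobalt: α = 19.5% − [4.1% + 1.15 × (13.3% − 4.1%)] = 4.820
Elmwood: α = 9.9% − [4.1% + 0.94 × (13.3% − 4.1%)] = -2.848
Highest: Cobalt (4.820).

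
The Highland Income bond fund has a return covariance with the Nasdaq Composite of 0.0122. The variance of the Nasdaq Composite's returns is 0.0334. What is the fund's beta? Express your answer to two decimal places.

β = Cov(Rp, Rm) / Var(Rm) = 0.0122 / 0.0334 = 0.3653

0.37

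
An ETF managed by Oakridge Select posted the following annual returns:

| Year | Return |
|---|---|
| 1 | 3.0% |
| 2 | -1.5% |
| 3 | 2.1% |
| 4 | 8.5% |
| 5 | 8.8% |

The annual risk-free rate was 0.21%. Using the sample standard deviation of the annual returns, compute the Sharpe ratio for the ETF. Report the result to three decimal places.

Mean return μ = 20.90 / 5 = 4.1800%
Sample σ = √[Σ(r − μ)² / 4] = √[77.9880 / 4] = √19.4970 = 4.4155%
Sharpe = (μ − rf) / σ = (4.1800 − 0.21) / 4.4155 = 3.9700 / 4.4155 = 0.8991

0.899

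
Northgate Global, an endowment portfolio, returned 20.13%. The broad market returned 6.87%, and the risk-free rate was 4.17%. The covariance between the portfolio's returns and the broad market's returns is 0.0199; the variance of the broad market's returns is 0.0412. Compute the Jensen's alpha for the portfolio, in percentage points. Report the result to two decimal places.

β = Cov / Var = 0.0199 / 0.0412 = 0.4830
E[R] = Rf + β(Rm − Rf) = 4.17% + 0.4830 × (6.87% − 4.17%) = 5.4741%
α = Rp − E[R] = 20.13% − 5.4741% = 14.6559

14.66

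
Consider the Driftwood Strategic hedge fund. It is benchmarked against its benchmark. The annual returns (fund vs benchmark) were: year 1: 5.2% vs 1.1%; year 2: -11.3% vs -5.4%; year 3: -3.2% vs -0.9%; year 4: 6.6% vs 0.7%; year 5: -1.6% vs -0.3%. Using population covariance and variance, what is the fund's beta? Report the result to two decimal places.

r̄p = -0.8600%,  r̄m = -0.9600%
Cov = Σ(rp − r̄p)(rm − r̄m) / 5 = 14.1184
Var(rm) = Σ(rm − r̄m)² / 5 = 5.4304
β = Cov / Var = 14.1184 / 5.4304 = 2.5999

2.60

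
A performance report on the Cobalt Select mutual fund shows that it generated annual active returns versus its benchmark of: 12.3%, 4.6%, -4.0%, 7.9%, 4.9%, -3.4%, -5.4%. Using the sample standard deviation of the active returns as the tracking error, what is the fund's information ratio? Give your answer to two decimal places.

0.36

r̄ = (12.3 + 4.6 − 4 + 7.9 + 4.9 − 3.4 − 5.4) / 7 = 16.90 / 7 = 2.4143%
Sample σ = √[Σ(r − r̄)² / 6] = √[274.7886 / 6] = √45.7981 = 6.7674%
IR = r̄ / tracking error = 2.4143 / 6.7674 = 0.3568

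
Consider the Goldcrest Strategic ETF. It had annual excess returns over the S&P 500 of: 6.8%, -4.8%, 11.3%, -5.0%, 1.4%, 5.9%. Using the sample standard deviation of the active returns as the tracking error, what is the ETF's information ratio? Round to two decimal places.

0.39

r̄ = (6.8 − 4.8 + 11.3 − 5 + 1.4 + 5.9) / 6 = 15.60 / 6 = 2.6000%
Sample σ = √[Σ(r − r̄)² / 5] = √[218.1800 / 5] = √43.6360 = 6.6058%
IR = r̄ / tracking error = 2.6000 / 6.6058 = 0.3936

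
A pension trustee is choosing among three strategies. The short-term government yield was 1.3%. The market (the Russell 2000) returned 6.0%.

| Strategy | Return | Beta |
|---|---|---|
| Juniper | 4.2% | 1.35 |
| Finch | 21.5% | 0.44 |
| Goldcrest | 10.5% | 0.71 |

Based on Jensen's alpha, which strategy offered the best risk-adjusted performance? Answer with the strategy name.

Finch

Juniper: α = 4.2% − [1.3% + 1.35 × (6.0% − 1.3%)] = -3.445
Finch: α = 21.5% − [1.3% + 0.44 × (6.0% − 1.3%)] = 18.132
Goldcrest: α = 10.5% − [1.3% + 0.71 × (6.0% − 1.3%)] = 5.863
Highest: Finch (18.132).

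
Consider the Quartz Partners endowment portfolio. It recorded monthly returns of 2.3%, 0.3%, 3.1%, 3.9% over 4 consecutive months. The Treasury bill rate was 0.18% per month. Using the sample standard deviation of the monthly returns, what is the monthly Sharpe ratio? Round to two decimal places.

1.44

r̄ = (2.3 + 0.3 + 3.1 + 3.9) / 4 = 9.60 / 4 = 2.4000%
Σ(r − r̄)² = (2.3 − 2.4000)² + (0.3 − 2.4000)² + … = 7.1600
sample σ = √(7.1600 / 3) = √2.3867 = 1.5449%
Sharpe = (r̄ − rf) / σ = (2.4000 − 0.18) / 1.5449 = 2.2200 / 1.5449 = 1.4370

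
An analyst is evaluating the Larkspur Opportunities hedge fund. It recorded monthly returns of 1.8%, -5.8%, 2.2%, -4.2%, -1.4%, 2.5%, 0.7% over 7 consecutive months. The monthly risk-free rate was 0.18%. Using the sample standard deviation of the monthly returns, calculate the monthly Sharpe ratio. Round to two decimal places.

Mean return r̄ = -4.20 / 7 = -0.6000%
Sample σ = √[Σ(r − r̄)² / 6] = √[65.5400 / 6] = √10.9233 = 3.3050%
Sharpe = (r̄ − rf) / σ = (-0.6000 − 0.18) / 3.3050 = -0.7800 / 3.3050 = -0.2360

-0.24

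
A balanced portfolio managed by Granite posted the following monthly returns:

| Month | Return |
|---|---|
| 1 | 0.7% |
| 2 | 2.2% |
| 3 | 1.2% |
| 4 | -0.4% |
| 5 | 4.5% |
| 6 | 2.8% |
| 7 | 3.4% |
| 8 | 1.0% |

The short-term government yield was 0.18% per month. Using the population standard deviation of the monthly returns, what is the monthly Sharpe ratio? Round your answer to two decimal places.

1.17

Mean return r̄ = 15.40 / 8 = 1.9250%
Σ(r − r̄)² = (0.7 − 1.9250)² + (2.2 − 1.9250)² + (1.2 − 1.9250)² + … = 17.9350
σ = √[17.9350 / 8] = 1.4973%
Sharpe = (r̄ − rf) / σ = (1.9250 − 0.18) / 1.4973 = 1.7450 / 1.4973 = 1.1654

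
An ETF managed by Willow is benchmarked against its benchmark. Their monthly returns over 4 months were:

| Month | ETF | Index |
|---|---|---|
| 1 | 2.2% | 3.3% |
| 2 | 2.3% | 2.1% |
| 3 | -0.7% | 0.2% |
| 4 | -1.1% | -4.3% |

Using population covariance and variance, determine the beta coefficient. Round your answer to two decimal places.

0.47

r̄p = 0.6750%,  r̄m = 0.3250%
Cov = Σ(rp − r̄p)(rm − r̄m) / 4 = 3.9506
Var(rm) = Σ(rm − r̄m)² / 4 = 8.3519
β = Cov / Var = 3.9506 / 8.3519 = 0.4730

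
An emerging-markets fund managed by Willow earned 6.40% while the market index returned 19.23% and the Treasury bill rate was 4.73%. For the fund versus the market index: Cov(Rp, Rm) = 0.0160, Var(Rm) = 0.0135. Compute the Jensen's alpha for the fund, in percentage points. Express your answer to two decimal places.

-15.52

β = Cov / Var = 0.0160 / 0.0135 = 1.1852
E[R] = Rf + β(Rm − Rf) = 4.73% + 1.1852 × (19.23% − 4.73%) = 21.9154%
α = Rp − E[R] = 6.40% − 21.9154% = -15.5154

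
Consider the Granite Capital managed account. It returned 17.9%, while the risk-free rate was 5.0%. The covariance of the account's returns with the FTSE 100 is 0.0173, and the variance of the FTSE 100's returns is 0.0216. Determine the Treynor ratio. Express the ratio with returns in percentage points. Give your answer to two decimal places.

16.11

β = Cov / Var = 0.0173 / 0.0216 = 0.8009
Treynor = (Rp − Rf) / β = (17.9% − 5.0%) / 0.8009 = 12.90 / 0.8009 = 16.1069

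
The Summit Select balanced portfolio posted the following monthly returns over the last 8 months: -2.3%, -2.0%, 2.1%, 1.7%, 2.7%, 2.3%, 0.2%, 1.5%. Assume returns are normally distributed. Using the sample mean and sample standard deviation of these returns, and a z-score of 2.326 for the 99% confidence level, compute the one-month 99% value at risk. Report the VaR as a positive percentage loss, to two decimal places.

3.76

μ = (-2.3 − 2 + 2.1 + 1.7 + 2.7 + 2.3 + 0.2 + 1.5) / 8 = 6.20 / 8 = 0.7750%
Sample σ = √[Σ(r − μ)² / 7] = √[26.6550 / 7] = √3.8079 = 1.9514%
VaR = −(μ − z·σ) = −(0.7750 − 2.326 × 1.9514) = −(-3.7640) = 3.7640%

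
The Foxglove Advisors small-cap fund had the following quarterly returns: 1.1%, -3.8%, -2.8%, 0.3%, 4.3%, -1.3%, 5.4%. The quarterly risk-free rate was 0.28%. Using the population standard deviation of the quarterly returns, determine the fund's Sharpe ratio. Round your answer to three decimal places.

Mean return r̄ = 3.20 / 7 = 0.4571%
Population σ = √[Σ(r − r̄)² / 7] = √[71.4571 / 7] = √10.2082 = 3.1950%
Sharpe = (r̄ − rf) / σ = (0.4571 − 0.28) / 3.1950 = 0.1771 / 3.1950 = 0.0554

0.055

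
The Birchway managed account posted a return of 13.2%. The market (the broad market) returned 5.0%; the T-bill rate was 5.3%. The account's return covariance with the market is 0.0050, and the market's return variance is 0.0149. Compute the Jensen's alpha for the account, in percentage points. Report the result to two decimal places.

8.00

β = Cov / Var = 0.0050 / 0.0149 = 0.3356
E[R] = Rf + β(Rm − Rf) = 5.3% + 0.3356 × (5.0% − 5.3%) = 5.1993%
α = Rp − E[R] = 13.2% − 5.1993% = 8.0007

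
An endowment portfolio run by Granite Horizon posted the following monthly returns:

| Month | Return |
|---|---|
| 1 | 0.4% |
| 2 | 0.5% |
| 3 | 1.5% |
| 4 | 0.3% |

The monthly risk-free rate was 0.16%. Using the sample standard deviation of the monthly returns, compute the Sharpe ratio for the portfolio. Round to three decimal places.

0.926

r̄ = (0.4 + 0.5 + 1.5 + 0.3) / 4 = 0.6750%
Σ(r − r̄)² = (0.4 − 0.6750)² + (0.5 − 0.6750)² + … = 0.9275
σ = √[0.9275 / 3] = 0.5560%
Sharpe = (r̄ − rf) / σ = (0.6750 − 0.16) / 0.5560 = 0.5150 / 0.5560 = 0.9263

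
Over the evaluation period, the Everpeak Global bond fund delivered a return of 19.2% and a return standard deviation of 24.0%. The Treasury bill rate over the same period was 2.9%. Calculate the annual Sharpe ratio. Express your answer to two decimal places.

Sharpe = (Rp − Rf) / σp = (19.2% − 2.9%) / 24.0% = 16.30% / 24.0% = 0.6792

0.68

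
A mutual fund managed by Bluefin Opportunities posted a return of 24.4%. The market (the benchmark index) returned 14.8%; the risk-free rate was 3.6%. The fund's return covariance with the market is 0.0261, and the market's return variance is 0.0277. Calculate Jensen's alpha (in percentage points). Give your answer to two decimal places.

β = Cov / Var = 0.0261 / 0.0277 = 0.9422
E[R] = Rf + β(Rm − Rf) = 3.6% + 0.9422 × (14.8% − 3.6%) = 14.1526%
α = Rp − E[R] = 24.4% − 14.1526% = 10.2474

10.25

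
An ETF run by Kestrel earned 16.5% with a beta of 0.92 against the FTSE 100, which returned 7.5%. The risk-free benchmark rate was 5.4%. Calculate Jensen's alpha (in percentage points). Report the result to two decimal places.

CAPM expected return = Rf + β(Rm − Rf) = 5.4% + 0.92 × (7.5% − 5.4%) = 5.4 + 0.92 × 2.10 = 7.3320%
Jensen's α = Rp − E[R] = 16.5% − 7.3320% = 9.1680

9.17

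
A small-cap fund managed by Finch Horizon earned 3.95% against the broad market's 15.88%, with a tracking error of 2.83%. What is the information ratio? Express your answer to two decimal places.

-4.22

IR = (Rp − Rb) / TE = (3.95% − 15.88%) / 2.83% = -11.93% / 2.83% = -4.2155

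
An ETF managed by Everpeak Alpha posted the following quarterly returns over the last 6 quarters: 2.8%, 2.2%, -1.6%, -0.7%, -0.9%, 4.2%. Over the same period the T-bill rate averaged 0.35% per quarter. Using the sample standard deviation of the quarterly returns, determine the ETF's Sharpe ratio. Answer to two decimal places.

0.27

μ = (2.8 + 2.2 − 1.6 − 0.7 − 0.9 + 4.2) / 6 = 6.00 / 6 = 1.0000%
Σ(r − μ)² = (2.8 − 1.0000)² + (2.2 − 1.0000)² + (-1.6 − 1.0000)² + … = 28.1800
sample σ = √(28.1800 / 5) = √5.6360 = 2.3740%
Sharpe = (μ − rf) / σ = (1.0000 − 0.35) / 2.3740 = 0.6500 / 2.3740 = 0.2738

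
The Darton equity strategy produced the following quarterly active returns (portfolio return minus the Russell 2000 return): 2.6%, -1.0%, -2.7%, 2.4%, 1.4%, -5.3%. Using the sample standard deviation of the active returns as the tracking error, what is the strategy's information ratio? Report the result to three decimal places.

Mean return r̄ = -2.60 / 6 = -0.4333%
Sample std dev = √[49.7333 / 5] = 3.1538%
IR = r̄ / tracking error = -0.4333 / 3.1538 = -0.1374

-0.137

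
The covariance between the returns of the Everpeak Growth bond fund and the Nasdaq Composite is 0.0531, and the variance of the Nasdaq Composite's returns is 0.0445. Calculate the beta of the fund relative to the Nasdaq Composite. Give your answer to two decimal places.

β = Cov(Rp, Rm) / Var(Rm) = 0.0531 / 0.0445 = 1.1933

1.19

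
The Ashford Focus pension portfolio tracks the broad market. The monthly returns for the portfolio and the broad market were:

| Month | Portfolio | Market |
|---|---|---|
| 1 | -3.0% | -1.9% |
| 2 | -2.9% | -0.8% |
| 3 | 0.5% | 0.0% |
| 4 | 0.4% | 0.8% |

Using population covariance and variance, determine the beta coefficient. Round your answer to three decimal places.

1.496

r̄p = -1.2500%,  r̄m = -0.4750%
Cov = Σ(rp − r̄p)(rm − r̄m) / 4 = 1.4913
Var(rm) = Σ(rm − r̄m)² / 4 = 0.9969
β = Cov / Var = 1.4913 / 0.9969 = 1.4959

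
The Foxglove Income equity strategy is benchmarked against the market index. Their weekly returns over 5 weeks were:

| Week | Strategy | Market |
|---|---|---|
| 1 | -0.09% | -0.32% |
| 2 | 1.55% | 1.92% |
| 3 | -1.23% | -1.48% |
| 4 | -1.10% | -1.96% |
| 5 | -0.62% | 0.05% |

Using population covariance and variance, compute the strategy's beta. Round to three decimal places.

r̄p = -0.2980%,  r̄m = -0.3580%
Cov = Σ(rp − r̄p)(rm − r̄m) / 5 = 1.2834
Var(rm) = Σ(rm − r̄m)² / 5 = 1.8365
β = Cov / Var = 1.2834 / 1.8365 = 0.6988

0.699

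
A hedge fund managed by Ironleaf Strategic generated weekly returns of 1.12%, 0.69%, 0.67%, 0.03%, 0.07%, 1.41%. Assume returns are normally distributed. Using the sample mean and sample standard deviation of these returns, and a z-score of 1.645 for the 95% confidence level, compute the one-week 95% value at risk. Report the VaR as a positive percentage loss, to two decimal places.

0.24

Mean return r̄ = 3.990 / 6 = 0.6650%
Sample std dev = √[1.5200 / 5] = 0.5514%
VaR = −(r̄ − z·σ) = −(0.6650 − 1.645 × 0.5514) = −(-0.2421) = 0.2421%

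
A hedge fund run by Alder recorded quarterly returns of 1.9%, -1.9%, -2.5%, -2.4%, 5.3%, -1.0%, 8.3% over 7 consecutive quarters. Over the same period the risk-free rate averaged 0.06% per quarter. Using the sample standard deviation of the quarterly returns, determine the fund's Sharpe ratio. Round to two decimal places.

r̄ = (1.9 − 1.9 − 2.5 − 2.4 + 5.3 − 1 + 8.3) / 7 = 7.70 / 7 = 1.1000%
Σ(r − r̄)² = (1.9 − 1.1000)² + (-1.9 − 1.1000)² + (-2.5 − 1.1000)² + … = 108.7400
σ = √[108.7400 / 6] = 4.2572%
Sharpe = (r̄ − rf) / σ = (1.1000 − 0.06) / 4.2572 = 1.0400 / 4.2572 = 0.2443

0.24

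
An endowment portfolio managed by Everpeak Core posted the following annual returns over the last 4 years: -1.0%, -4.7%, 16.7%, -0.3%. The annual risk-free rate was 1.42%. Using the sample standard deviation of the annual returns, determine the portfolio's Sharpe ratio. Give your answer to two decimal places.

0.13

μ = (-1 − 4.7 + 16.7 − 0.3) / 4 = 10.70 / 4 = 2.6750%
Σ(r − μ)² = (-1 − 2.6750)² + (-4.7 − 2.6750)² + … = 273.4475
sample σ = √(273.4475 / 3) = √91.1492 = 9.5472%
Sharpe = (μ − rf) / σ = (2.6750 − 1.42) / 9.5472 = 1.2550 / 9.5472 = 0.1315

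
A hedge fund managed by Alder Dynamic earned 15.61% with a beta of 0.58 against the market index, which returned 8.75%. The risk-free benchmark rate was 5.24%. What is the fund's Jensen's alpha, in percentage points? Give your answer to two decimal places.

CAPM expected return = Rf + β(Rm − Rf) = 5.24% + 0.58 × (8.75% − 5.24%) = 5.24 + 0.58 × 3.51 = 7.2758%
Jensen's α = Rp − E[R] = 15.61% − 7.2758% = 8.3342

8.33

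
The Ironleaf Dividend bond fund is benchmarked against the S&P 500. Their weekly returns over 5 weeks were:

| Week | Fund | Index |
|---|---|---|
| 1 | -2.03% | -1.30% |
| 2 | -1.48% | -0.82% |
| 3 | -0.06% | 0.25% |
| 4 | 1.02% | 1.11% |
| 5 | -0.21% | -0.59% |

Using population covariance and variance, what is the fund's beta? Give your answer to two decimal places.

r̄p = -0.5520%,  r̄m = -0.2700%
Cov = Σ(rp − r̄p)(rm − r̄m) / 5 = 0.8697
Var(rm) = Σ(rm − r̄m)² / 5 = 0.7281
β = Cov / Var = 0.8697 / 0.7281 = 1.1945

1.19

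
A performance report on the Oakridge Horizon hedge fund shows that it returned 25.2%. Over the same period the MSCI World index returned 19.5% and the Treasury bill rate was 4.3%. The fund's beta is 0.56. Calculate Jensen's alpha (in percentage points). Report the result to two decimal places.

CAPM expected return = Rf + β(Rm − Rf) = 4.3% + 0.56 × (19.5% − 4.3%) = 4.3 + 0.56 × 15.20 = 12.8120%
Jensen's α = Rp − E[R] = 25.2% − 12.8120% = 12.3880

12.39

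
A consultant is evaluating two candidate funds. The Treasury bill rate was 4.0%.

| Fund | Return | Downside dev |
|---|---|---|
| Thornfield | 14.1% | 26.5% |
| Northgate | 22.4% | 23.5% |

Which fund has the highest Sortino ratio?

Thornfield: Sortino ratio = (14.1% − 4.0%) / 26.5% = 0.381
Northgate: Sortino ratio = (22.4% − 4.0%) / 23.5% = 0.783
Highest: Northgate (0.783).

Northgate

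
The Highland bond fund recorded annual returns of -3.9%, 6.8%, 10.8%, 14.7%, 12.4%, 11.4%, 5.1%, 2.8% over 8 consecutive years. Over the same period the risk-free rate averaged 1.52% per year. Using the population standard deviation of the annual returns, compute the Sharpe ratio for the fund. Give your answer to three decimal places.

Mean return r̄ = 60.10 / 8 = 7.5125%
Σ(r − r̄)² = 260.2488; population σ = √(260.2488/8) = 5.7036%
Sharpe = (r̄ − rf) / σ = (7.5125 − 1.52) / 5.7036 = 5.9925 / 5.7036 = 1.0507

1.051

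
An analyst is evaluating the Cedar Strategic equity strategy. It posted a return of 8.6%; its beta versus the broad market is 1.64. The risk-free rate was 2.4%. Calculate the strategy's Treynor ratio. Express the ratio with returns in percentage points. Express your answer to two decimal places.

3.78

Treynor = (Rp − Rf) / β = (8.6% − 2.4%) / 1.64 = 6.20 / 1.64 = 3.7805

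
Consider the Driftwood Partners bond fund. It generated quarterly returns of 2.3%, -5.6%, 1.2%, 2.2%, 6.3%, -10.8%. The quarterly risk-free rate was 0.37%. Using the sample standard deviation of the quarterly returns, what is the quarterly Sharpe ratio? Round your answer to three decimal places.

-0.176

r̄ = (2.3 − 5.6 + 1.2 + 2.2 + 6.3 − 10.8) / 6 = -4.40 / 6 = -0.7333%
Sample std dev = √[196.0333 / 5] = 6.2615%
Sharpe = (r̄ − rf) / σ = (-0.7333 − 0.37) / 6.2615 = -1.1033 / 6.2615 = -0.1762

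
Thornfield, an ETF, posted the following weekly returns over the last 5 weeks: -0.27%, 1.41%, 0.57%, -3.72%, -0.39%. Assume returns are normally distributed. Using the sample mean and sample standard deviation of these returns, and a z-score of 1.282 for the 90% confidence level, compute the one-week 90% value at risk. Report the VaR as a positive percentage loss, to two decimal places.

μ = (-0.27 + 1.41 + 0.57 − 3.72 − 0.39) / 5 = -0.4800%
Sample std dev = √[15.2244 / 4] = 1.9509%
VaR = −(μ − z·σ) = −(-0.4800 − 1.282 × 1.9509) = −(-2.9811) = 2.9811%

2.98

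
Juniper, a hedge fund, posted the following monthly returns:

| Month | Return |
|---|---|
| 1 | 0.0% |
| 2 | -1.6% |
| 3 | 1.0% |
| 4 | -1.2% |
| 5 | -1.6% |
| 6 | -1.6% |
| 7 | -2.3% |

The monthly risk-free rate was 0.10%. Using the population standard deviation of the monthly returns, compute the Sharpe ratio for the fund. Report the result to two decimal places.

μ = (0 − 1.6 + 1 − 1.2 − 1.6 − 1.6 − 2.3) / 7 = -1.0429%
Σ(r − μ)² = (0 − (-1.0429))² + (-1.6 − (-1.0429))² + (1 − (-1.0429))² + … = 7.7971
σ = √[7.7971 / 7] = 1.0554%
Sharpe = (μ − rf) / σ = (-1.0429 − 0.1) / 1.0554 = -1.1429 / 1.0554 = -1.0829

-1.08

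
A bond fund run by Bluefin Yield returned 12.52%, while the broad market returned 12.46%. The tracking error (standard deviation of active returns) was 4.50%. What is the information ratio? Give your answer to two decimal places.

0.01

IR = (Rp − Rb) / TE = (12.52% − 12.46%) / 4.50% = 0.06% / 4.50% = 0.0133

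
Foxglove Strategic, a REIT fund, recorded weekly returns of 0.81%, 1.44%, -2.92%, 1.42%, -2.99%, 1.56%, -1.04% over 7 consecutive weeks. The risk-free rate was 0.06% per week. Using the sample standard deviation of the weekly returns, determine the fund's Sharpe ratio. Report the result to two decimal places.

Mean return μ = -1.720 / 7 = -0.2457%
Sample std dev = √[25.3052 / 6] = 2.0537%
Sharpe = (μ − rf) / σ = (-0.2457 − 0.06) / 2.0537 = -0.3057 / 2.0537 = -0.1489

-0.15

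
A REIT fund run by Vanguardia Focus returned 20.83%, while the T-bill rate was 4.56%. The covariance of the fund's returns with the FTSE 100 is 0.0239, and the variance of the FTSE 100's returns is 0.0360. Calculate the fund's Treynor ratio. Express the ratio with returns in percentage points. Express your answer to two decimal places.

24.51

β = Cov / Var = 0.0239 / 0.0360 = 0.6639
Treynor = (Rp − Rf) / β = (20.83% − 4.56%) / 0.6639 = 16.27 / 0.6639 = 24.5067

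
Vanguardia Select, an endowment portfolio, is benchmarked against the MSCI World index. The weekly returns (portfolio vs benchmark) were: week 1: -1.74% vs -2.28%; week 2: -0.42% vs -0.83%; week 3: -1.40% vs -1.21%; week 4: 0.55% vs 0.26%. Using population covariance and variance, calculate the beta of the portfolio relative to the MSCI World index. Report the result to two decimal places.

r̄p = -0.7525%,  r̄m = -1.0150%
Cov = Σ(rp − r̄p)(rm − r̄m) / 4 = 0.7744
Var(rm) = Σ(rm − r̄m)² / 4 = 0.8245
β = Cov / Var = 0.7744 / 0.8245 = 0.9392

0.94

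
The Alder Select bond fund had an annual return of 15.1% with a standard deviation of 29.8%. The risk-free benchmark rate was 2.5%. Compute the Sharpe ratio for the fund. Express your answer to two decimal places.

0.42

Sharpe = (Rp − Rf) / σp = (15.1% − 2.5%) / 29.8% = 12.60% / 29.8% = 0.4228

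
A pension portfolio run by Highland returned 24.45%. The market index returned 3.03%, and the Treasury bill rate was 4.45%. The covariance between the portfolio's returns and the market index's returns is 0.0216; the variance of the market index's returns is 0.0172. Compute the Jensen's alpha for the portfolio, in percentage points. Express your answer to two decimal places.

β = Cov / Var = 0.0216 / 0.0172 = 1.2558
E[R] = Rf + β(Rm − Rf) = 4.45% + 1.2558 × (3.03% − 4.45%) = 2.6668%
α = Rp − E[R] = 24.45% − 2.6668% = 21.7832

21.78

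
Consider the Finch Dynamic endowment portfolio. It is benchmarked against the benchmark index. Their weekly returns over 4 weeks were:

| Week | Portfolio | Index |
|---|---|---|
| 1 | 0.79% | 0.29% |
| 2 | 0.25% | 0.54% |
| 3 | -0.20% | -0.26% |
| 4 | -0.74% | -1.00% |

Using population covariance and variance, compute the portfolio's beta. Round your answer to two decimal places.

r̄p = 0.0250%,  r̄m = -0.1075%
Cov = Σ(rp − r̄p)(rm − r̄m) / 4 = 0.2917
Var(rm) = Σ(rm − r̄m)² / 4 = 0.3493
β = Cov / Var = 0.2917 / 0.3493 = 0.8351

0.84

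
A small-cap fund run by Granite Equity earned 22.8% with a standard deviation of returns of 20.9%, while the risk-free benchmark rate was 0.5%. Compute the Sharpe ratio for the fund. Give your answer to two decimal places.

Sharpe = (Rp − Rf) / σp = (22.8% − 0.5%) / 20.9% = 22.30% / 20.9% = 1.0670

1.07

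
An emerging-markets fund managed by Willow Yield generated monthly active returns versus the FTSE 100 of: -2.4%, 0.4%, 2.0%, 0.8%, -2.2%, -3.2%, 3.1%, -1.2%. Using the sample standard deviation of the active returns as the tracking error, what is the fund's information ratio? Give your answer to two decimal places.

r̄ = (-2.4 + 0.4 + 2 + 0.8 − 2.2 − 3.2 + 3.1 − 1.2) / 8 = -2.70 / 8 = -0.3375%
Sample σ = √[Σ(r − r̄)² / 7] = √[35.7788 / 7] = √5.1113 = 2.2608%
IR = r̄ / tracking error = -0.3375 / 2.2608 = -0.1493

-0.15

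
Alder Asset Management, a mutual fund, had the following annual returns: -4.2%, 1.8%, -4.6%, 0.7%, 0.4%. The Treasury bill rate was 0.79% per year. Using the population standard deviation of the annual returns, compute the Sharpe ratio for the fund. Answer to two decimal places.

-0.74

r̄ = (-4.2 + 1.8 − 4.6 + 0.7 + 0.4) / 5 = -5.90 / 5 = -1.1800%
Population σ = √[Σ(r − r̄)² / 5] = √[35.7280 / 5] = √7.1456 = 2.6731%
Sharpe = (r̄ − rf) / σ = (-1.1800 − 0.79) / 2.6731 = -1.9700 / 2.6731 = -0.7370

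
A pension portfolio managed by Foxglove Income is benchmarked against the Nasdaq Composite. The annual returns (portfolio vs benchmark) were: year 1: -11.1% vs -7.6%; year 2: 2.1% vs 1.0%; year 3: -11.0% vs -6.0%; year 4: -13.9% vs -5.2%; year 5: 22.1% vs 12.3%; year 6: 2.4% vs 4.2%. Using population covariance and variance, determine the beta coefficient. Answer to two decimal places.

r̄p = -1.5667%,  r̄m = -0.2167%
Cov = Σ(rp − r̄p)(rm − r̄m) / 6 = 84.1022
Var(rm) = Σ(rm − r̄m)² / 6 = 48.4081
β = Cov / Var = 84.1022 / 48.4081 = 1.7374

1.74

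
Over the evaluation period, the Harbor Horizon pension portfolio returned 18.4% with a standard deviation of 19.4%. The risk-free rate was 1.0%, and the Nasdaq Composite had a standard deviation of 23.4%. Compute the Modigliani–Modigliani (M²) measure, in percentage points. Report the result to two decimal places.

Sharpe = (Rp − Rf) / σp = (18.4% − 1.0%) / 19.4% = 0.8969
M² = Rf + Sharpe × σm = 1.0% + 0.8969 × 23.4% = 21.9875%

21.99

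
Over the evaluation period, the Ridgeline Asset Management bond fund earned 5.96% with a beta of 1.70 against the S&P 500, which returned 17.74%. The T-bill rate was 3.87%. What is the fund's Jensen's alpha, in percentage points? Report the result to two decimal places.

CAPM expected return = Rf + β(Rm − Rf) = 3.87% + 1.70 × (17.74% − 3.87%) = 3.87 + 1.70 × 13.87 = 27.4490%
Jensen's α = Rp − E[R] = 5.96% − 27.4490% = -21.4890

-21.49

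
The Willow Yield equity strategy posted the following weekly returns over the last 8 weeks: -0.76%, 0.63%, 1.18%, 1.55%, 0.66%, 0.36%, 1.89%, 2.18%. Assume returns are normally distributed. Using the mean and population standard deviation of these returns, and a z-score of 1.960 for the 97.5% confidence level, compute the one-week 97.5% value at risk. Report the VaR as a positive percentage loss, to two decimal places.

0.77

μ = (-0.76 + 0.63 + 1.18 + 1.55 + 0.66 + 0.36 + 1.89 + 2.18) / 8 = 7.690 / 8 = 0.9613%
Σ(r − μ)² = 6.2671; population σ = √(6.2671/8) = 0.8851%
VaR = −(μ − z·σ) = −(0.9613 − 1.960 × 0.8851) = −(-0.7735) = 0.7735%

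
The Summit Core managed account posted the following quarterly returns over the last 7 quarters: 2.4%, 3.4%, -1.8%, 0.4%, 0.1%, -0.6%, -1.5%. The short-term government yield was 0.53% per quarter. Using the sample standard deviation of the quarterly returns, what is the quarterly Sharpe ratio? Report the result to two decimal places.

-0.10

r̄ = (2.4 + 3.4 − 1.8 + 0.4 + 0.1 − 0.6 − 1.5) / 7 = 2.40 / 7 = 0.3429%
Σ(r − r̄)² = 22.5171; sample σ = √(22.5171/6) = 1.9372%
Sharpe = (r̄ − rf) / σ = (0.3429 − 0.53) / 1.9372 = -0.1871 / 1.9372 = -0.0966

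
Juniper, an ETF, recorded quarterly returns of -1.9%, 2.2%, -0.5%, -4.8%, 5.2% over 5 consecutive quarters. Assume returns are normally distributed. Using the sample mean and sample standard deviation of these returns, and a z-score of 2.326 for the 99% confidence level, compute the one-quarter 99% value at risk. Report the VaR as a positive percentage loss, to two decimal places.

μ = (-1.9 + 2.2 − 0.5 − 4.8 + 5.2) / 5 = 0.20 / 5 = 0.0400%
Sample std dev = √[58.7720 / 4] = 3.8331%
VaR = −(μ − z·σ) = −(0.0400 − 2.326 × 3.8331) = −(-8.8758) = 8.8758%

8.88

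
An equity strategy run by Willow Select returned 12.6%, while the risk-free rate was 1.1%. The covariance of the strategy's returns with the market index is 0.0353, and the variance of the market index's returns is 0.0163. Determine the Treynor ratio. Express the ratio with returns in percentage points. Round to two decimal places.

5.31

β = Cov / Var = 0.0353 / 0.0163 = 2.1656
Treynor = (Rp − Rf) / β = (12.6% − 1.1%) / 2.1656 = 11.50 / 2.1656 = 5.3103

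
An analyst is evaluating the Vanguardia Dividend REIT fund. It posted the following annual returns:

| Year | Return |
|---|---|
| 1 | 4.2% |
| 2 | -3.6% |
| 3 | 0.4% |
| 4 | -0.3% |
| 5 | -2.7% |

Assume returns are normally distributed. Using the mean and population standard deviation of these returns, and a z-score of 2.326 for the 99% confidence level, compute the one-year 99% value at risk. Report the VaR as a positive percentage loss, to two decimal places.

6.76

μ = (4.2 − 3.6 + 0.4 − 0.3 − 2.7) / 5 = -2.00 / 5 = -0.4000%
Population std dev = √[37.3400 / 5] = 2.7328%
VaR = −(μ − z·σ) = −(-0.4000 − 2.326 × 2.7328) = −(-6.7565) = 6.7565%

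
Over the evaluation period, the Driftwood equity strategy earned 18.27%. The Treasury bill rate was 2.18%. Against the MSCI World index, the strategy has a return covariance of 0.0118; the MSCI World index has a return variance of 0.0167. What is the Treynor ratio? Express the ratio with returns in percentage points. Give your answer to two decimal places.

β = Cov / Var = 0.0118 / 0.0167 = 0.7066
Treynor = (Rp − Rf) / β = (18.27% − 2.18%) / 0.7066 = 16.09 / 0.7066 = 22.7710

22.77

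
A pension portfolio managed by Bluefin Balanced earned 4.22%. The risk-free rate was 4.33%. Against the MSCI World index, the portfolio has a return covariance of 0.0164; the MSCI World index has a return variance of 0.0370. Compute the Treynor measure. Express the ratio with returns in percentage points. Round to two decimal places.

β = Cov / Var = 0.0164 / 0.0370 = 0.4432
Treynor = (Rp − Rf) / β = (4.22% − 4.33%) / 0.4432 = -0.11 / 0.4432 = -0.2482

-0.25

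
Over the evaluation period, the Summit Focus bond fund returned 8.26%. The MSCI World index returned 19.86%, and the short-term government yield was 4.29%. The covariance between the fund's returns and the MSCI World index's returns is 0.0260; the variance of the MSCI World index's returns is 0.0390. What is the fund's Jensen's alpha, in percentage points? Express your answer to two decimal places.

-6.41

β = Cov / Var = 0.0260 / 0.0390 = 0.6667
E[R] = Rf + β(Rm − Rf) = 4.29% + 0.6667 × (19.86% − 4.29%) = 14.6705%
α = Rp − E[R] = 8.26% − 14.6705% = -6.4105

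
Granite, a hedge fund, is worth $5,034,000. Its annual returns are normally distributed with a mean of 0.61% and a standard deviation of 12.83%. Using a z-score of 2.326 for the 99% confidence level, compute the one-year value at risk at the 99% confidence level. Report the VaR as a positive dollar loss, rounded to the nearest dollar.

Return at the 99% tail: μ − z·σ = 0.61% − 2.326 × 12.83% = 0.61 − 29.84258 = -29.23258%
VaR = −(-29.23258%) × $5,034,000 = 29.23258% × $5,034,000 = $1,471,568

$1,471,568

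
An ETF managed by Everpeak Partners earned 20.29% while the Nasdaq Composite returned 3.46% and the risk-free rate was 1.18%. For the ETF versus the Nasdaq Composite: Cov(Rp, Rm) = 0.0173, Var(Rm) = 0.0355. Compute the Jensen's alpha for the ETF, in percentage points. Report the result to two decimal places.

β = Cov / Var = 0.0173 / 0.0355 = 0.4873
E[R] = Rf + β(Rm − Rf) = 1.18% + 0.4873 × (3.46% − 1.18%) = 2.2910%
α = Rp − E[R] = 20.29% − 2.2910% = 17.9990

18.00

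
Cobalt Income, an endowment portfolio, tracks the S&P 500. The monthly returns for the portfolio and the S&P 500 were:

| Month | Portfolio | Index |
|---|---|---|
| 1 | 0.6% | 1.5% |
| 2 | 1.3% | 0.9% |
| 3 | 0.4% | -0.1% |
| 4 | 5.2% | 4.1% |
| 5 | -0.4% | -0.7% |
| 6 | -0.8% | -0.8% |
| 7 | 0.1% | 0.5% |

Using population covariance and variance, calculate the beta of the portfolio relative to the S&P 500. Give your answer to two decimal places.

1.13

r̄p = 0.9143%,  r̄m = 0.7714%
Cov = Σ(rp − r̄p)(rm − r̄m) / 7 = 2.7690
Var(rm) = Σ(rm − r̄m)² / 7 = 2.4420
β = Cov / Var = 2.7690 / 2.4420 = 1.1339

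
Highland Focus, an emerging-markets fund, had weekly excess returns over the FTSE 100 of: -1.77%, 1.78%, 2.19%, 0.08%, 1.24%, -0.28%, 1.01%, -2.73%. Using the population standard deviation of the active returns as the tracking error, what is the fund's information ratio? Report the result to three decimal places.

0.118

r̄ = (-1.77 + 1.78 + 2.19 + 0.08 + 1.24 − 0.28 + 1.01 − 2.73) / 8 = 0.1900%
Σ(r − r̄)² = (-1.77 − 0.1900)² + (1.78 − 0.1900)² + (2.19 − 0.1900)² + … = 20.9040
σ = √[20.9040 / 8] = 1.6165%
IR = r̄ / tracking error = 0.1900 / 1.6165 = 0.1175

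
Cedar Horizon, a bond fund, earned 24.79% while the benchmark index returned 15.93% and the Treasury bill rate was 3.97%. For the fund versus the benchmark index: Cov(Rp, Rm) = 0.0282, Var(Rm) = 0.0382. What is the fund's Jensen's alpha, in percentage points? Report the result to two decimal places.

β = Cov / Var = 0.0282 / 0.0382 = 0.7382
E[R] = Rf + β(Rm − Rf) = 3.97% + 0.7382 × (15.93% − 3.97%) = 12.7989%
α = Rp − E[R] = 24.79% − 12.7989% = 11.9911

11.99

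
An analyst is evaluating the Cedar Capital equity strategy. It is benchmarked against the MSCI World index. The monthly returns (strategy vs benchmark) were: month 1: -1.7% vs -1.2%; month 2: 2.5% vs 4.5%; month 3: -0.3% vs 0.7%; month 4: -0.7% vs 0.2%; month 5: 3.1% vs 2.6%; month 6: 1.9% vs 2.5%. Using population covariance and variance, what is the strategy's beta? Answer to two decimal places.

0.88

r̄p = 0.8000%,  r̄m = 1.5500%
Cov = Σ(rp − r̄p)(rm − r̄m) / 6 = 3.0517
Var(rm) = Σ(rm − r̄m)² / 6 = 3.4692
β = Cov / Var = 3.0517 / 3.4692 = 0.8797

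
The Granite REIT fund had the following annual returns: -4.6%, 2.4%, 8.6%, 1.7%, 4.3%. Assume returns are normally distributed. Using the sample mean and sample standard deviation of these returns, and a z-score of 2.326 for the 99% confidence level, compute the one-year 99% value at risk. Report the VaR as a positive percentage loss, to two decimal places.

8.65

r̄ = (-4.6 + 2.4 + 8.6 + 1.7 + 4.3) / 5 = 2.4800%
Σ(r − r̄)² = 91.5080; sample σ = √(91.5080/4) = 4.7830%
VaR = −(r̄ − z·σ) = −(2.4800 − 2.326 × 4.7830) = −(-8.6453) = 8.6453%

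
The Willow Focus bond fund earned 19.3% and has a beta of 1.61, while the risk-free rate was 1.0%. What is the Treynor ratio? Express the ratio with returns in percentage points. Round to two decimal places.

Treynor = (Rp − Rf) / β = (19.3% − 1.0%) / 1.61 = 18.30 / 1.61 = 11.3665

11.37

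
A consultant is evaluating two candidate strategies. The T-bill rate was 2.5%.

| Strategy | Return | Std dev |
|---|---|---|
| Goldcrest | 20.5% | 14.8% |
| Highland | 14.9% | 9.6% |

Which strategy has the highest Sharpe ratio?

Goldcrest: Sharpe ratio = (20.5% − 2.5%) / 14.8% = 1.216
Highland: Sharpe ratio = (14.9% − 2.5%) / 9.6% = 1.292
Highest: Highland (1.292).

Highland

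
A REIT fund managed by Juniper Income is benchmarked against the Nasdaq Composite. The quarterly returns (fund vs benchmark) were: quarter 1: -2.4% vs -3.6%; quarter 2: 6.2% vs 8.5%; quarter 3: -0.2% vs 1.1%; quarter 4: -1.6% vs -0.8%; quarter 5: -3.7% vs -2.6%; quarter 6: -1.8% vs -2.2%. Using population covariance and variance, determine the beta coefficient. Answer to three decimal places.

r̄p = -0.5833%,  r̄m = 0.0667%
Cov = Σ(rp − r̄p)(rm − r̄m) / 6 = 12.7022
Var(rm) = Σ(rm − r̄m)² / 6 = 16.4389
β = Cov / Var = 12.7022 / 16.4389 = 0.7727

0.773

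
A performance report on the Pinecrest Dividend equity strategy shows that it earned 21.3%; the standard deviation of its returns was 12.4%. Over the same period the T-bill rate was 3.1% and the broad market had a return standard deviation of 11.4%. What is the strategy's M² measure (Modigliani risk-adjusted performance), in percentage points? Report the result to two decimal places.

Sharpe = (Rp − Rf) / σp = (21.3% − 3.1%) / 12.4% = 1.4677
M² = Rf + Sharpe × σm = 3.1% + 1.4677 × 11.4% = 19.8318%

19.83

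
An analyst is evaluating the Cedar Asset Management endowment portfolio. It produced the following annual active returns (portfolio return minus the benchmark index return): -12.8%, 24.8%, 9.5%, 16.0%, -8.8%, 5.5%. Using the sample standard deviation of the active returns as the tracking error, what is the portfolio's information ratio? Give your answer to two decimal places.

0.40

Mean return r̄ = 34.20 / 6 = 5.7000%
Sample σ = √[Σ(r − r̄)² / 5] = √[1037.8800 / 5] = √207.5760 = 14.4075%
IR = r̄ / tracking error = 5.7000 / 14.4075 = 0.3956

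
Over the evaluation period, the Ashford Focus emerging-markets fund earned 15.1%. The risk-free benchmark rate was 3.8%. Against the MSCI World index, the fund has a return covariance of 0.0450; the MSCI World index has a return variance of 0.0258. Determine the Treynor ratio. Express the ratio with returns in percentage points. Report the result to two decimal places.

β = Cov / Var = 0.0450 / 0.0258 = 1.7442
Treynor = (Rp − Rf) / β = (15.1% − 3.8%) / 1.7442 = 11.30 / 1.7442 = 6.4786

6.48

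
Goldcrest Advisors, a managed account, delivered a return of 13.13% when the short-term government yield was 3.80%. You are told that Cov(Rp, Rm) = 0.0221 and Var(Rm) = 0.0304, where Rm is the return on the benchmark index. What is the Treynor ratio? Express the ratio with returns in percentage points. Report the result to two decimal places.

β = Cov / Var = 0.0221 / 0.0304 = 0.7270
Treynor = (Rp − Rf) / β = (13.13% − 3.80%) / 0.7270 = 9.33 / 0.7270 = 12.8336

12.83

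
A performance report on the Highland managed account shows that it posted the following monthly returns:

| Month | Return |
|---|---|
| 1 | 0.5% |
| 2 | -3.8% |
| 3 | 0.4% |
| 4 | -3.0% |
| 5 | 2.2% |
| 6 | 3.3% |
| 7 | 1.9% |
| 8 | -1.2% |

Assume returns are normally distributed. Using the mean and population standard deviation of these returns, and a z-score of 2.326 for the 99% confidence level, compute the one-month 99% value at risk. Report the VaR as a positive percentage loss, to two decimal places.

r̄ = (0.5 − 3.8 + 0.4 − 3 + 2.2 + 3.3 + 1.9 − 1.2) / 8 = 0.30 / 8 = 0.0375%
Σ(r − r̄)² = (0.5 − 0.0375)² + (-3.8 − 0.0375)² + … = 44.6188
population σ = √(44.6188 / 8) = √5.5774 = 2.3617%
VaR = −(r̄ − z·σ) = −(0.0375 − 2.326 × 2.3617) = −(-5.4558) = 5.4558%

5.46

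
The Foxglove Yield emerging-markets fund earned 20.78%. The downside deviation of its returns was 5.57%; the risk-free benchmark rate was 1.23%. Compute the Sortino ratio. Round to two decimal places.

3.51

Sortino = (Rp − Rf) / σd = (20.78% − 1.23%) / 5.57% = 19.55% / 5.57% = 3.5099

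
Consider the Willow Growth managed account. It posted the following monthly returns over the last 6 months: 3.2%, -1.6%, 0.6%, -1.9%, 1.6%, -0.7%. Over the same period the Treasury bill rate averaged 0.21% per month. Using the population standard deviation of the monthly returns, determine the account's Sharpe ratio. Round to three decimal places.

Mean return μ = 1.20 / 6 = 0.2000%
Σ(r − μ)² = 19.5800; population σ = √(19.5800/6) = 1.8065%
Sharpe = (μ − rf) / σ = (0.2000 − 0.21) / 1.8065 = -0.0100 / 1.8065 = -0.0055

-0.006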